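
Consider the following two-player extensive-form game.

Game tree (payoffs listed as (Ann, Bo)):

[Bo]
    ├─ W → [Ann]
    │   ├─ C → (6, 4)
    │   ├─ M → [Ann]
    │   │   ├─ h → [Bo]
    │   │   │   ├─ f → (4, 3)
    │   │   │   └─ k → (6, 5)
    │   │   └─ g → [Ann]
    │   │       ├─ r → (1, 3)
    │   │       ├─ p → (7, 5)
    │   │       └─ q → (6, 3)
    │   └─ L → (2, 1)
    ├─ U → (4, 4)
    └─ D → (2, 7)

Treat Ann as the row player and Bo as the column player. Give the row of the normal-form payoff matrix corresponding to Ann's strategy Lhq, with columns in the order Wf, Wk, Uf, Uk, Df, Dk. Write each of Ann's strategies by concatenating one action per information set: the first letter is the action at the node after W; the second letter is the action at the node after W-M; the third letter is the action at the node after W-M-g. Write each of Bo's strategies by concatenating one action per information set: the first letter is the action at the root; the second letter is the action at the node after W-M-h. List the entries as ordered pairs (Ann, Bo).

vs Wf: Bo plays W → Ann plays L at [W] → (2, 1)
vs Wk: Bo plays W → Ann plays L at [W] → (2, 1)
vs Uf: Bo plays U → (4, 4)
vs Uk: Bo plays U → (4, 4)
vs Df: Bo plays D → (2, 7)
vs Dk: Bo plays D → (2, 7)

(2,1) (2,1) (4,4) (4,4) (2,7) (2,7)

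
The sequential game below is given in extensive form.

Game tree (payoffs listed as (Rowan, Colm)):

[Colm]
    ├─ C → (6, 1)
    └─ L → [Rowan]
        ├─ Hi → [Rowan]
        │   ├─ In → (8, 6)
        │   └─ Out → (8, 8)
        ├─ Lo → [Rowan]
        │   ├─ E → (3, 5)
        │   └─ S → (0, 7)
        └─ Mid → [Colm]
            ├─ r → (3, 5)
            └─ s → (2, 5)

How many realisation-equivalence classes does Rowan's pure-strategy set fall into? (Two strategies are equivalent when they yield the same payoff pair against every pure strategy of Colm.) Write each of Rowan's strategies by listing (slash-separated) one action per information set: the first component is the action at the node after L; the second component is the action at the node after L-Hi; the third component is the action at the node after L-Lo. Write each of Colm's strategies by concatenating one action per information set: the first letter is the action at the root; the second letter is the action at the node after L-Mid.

5

Rowan has 12 pure strategies: Hi/In/E, Hi/In/S, Hi/Out/E, Hi/Out/S, Lo/In/E, Lo/In/S, Lo/Out/E, Lo/Out/S, Mid/In/E, Mid/In/S, Mid/Out/E, Mid/Out/S. Columns: Cr, Cs, Lr, Ls.
{Hi/In/E, Hi/In/S} → row (6,1) (6,1) (8,6) (8,6)
{Hi/Out/E, Hi/Out/S} → row (6,1) (6,1) (8,8) (8,8)
{Lo/In/E, Lo/Out/E} → row (6,1) (6,1) (3,5) (3,5)
{Lo/In/S, Lo/Out/S} → row (6,1) (6,1) (0,7) (0,7)
{Mid/In/E, Mid/In/S, Mid/Out/E, Mid/Out/S} → row (6,1) (6,1) (3,5) (2,5)
That's 5 distinct rows out of 12 strategies.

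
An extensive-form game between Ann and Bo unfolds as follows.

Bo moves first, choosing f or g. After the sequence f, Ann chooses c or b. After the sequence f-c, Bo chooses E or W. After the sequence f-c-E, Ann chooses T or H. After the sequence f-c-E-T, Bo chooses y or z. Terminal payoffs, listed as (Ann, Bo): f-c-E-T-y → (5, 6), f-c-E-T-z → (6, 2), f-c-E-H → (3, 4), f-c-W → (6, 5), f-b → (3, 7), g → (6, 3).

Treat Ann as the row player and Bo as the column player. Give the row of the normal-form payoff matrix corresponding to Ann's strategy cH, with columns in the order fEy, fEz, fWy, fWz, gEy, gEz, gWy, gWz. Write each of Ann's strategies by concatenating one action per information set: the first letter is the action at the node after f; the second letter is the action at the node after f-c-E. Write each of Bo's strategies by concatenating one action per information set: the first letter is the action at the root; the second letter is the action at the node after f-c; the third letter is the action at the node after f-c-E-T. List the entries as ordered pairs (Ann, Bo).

(3,4) (3,4) (6,5) (6,5) (6,3) (6,3) (6,3) (6,3)

vs fEy: Bo plays f → Ann plays c at [f] → Bo plays E at [f-c] → Ann plays H at [f-c-E] → (3, 4)
vs fEz: Bo plays f → Ann plays c at [f] → Bo plays E at [f-c] → Ann plays H at [f-c-E] → (3, 4)
vs fWy: Bo plays f → Ann plays c at [f] → Bo plays W at [f-c] → (6, 5)
vs fWz: Bo plays f → Ann plays c at [f] → Bo plays W at [f-c] → (6, 5)
vs gEy: Bo plays g → (6, 3)
vs gEz: Bo plays g → (6, 3)
vs gWy: Bo plays g → (6, 3)
vs gWz: Bo plays g → (6, 3)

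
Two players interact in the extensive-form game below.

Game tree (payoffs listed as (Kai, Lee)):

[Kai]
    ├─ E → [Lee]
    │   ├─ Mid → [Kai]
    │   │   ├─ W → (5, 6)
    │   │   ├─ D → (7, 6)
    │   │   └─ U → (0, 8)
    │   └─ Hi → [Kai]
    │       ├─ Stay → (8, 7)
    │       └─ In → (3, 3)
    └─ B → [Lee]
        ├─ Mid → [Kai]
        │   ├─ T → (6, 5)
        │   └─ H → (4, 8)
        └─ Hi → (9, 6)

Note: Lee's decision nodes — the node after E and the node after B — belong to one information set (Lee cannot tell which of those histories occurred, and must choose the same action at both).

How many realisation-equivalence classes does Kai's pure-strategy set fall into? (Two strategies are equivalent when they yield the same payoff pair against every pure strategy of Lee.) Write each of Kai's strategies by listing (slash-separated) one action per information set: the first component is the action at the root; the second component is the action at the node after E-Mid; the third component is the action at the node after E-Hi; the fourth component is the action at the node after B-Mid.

Kai has 24 pure strategies: E/W/Stay/T, E/W/Stay/H, E/W/In/T, E/W/In/H, E/D/Stay/T, E/D/Stay/H, E/D/In/T, E/D/In/H, E/U/Stay/T, E/U/Stay/H, E/U/In/T, E/U/In/H, B/W/Stay/T, B/W/Stay/H, B/W/In/T, B/W/In/H, B/D/Stay/T, B/D/Stay/H, B/D/In/T, B/D/In/H, B/U/Stay/T, B/U/Stay/H, B/U/In/T, B/U/In/H. Columns: Mid, Hi.
{E/W/Stay/T, E/W/Stay/H} → row (5,6) (8,7)
{E/W/In/T, E/W/In/H} → row (5,6) (3,3)
{E/D/Stay/T, E/D/Stay/H} → row (7,6) (8,7)
{E/D/In/T, E/D/In/H} → row (7,6) (3,3)
{E/U/Stay/T, E/U/Stay/H} → row (0,8) (8,7)
{E/U/In/T, E/U/In/H} → row (0,8) (3,3)
{B/W/Stay/T, B/W/In/T, B/D/Stay/T, B/D/In/T, B/U/Stay/T, B/U/In/T} → row (6,5) (9,6)
{B/W/Stay/H, B/W/In/H, B/D/Stay/H, B/D/In/H, B/U/Stay/H, B/U/In/H} → row (4,8) (9,6)
That's 8 distinct rows out of 24 strategies.

8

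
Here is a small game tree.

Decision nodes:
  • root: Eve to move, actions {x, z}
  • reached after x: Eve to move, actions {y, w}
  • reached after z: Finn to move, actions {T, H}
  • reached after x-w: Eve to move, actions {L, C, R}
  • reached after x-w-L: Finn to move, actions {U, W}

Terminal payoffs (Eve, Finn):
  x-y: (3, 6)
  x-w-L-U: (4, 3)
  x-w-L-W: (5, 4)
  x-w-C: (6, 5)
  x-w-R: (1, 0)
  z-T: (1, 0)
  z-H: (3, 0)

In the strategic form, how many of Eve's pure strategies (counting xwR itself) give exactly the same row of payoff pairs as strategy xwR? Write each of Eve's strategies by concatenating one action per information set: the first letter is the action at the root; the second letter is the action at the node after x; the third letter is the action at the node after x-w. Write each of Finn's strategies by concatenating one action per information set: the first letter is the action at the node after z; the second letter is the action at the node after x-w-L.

1

Row for xwR (columns TU, TW, HU, HW): (1,0) (1,0) (1,0) (1,0).
Every one of Eve's information sets is on the play path for some reply by Finn when Eve follows xwR.
Changing the action at any of them therefore changes at least one column, so only xwR itself gives this row.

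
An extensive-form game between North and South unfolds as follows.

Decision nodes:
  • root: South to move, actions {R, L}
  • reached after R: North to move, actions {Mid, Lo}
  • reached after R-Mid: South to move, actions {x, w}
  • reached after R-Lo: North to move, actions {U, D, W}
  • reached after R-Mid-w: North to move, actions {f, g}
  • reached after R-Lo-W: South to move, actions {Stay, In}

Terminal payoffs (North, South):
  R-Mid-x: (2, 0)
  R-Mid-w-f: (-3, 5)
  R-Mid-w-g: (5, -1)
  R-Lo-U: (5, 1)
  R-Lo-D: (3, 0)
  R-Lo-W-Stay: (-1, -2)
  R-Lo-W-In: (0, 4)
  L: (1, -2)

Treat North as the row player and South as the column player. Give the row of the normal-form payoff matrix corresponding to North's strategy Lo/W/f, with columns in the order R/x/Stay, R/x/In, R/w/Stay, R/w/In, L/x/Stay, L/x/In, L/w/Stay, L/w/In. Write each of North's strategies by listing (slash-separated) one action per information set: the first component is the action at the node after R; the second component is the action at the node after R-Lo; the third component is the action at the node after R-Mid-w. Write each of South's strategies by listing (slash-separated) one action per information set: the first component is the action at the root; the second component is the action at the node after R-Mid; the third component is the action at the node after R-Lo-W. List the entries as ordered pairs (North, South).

vs R/x/Stay: South plays R → North plays Lo at [R] → North plays W at [R-Lo] → South plays Stay at [R-Lo-W] → (-1, -2)
vs R/x/In: South plays R → North plays Lo at [R] → North plays W at [R-Lo] → South plays In at [R-Lo-W] → (0, 4)
vs R/w/Stay: South plays R → North plays Lo at [R] → North plays W at [R-Lo] → South plays Stay at [R-Lo-W] → (-1, -2)
vs R/w/In: South plays R → North plays Lo at [R] → North plays W at [R-Lo] → South plays In at [R-Lo-W] → (0, 4)
vs L/x/Stay: South plays L → (1, -2)
vs L/x/In: South plays L → (1, -2)
vs L/w/Stay: South plays L → (1, -2)
vs L/w/In: South plays L → (1, -2)

(-1,-2) (0,4) (-1,-2) (0,4) (1,-2) (1,-2) (1,-2) (1,-2)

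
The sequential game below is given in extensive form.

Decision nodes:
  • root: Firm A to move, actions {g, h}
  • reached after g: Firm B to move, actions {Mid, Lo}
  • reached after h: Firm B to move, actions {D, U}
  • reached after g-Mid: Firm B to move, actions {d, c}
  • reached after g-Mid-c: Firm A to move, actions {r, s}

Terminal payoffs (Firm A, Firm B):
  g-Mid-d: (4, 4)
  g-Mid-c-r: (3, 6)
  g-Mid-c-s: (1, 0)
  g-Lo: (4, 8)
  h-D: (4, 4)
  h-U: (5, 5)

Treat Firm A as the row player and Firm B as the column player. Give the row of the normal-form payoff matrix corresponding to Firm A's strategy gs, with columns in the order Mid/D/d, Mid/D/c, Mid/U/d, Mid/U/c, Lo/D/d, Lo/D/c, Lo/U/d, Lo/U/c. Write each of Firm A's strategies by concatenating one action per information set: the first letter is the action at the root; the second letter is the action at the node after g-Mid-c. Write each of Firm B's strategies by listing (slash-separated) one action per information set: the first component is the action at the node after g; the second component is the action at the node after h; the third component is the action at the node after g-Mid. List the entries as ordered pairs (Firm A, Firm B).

vs Mid/D/d: Firm A plays g → Firm B plays Mid at [g] → Firm B plays d at [g-Mid] → (4, 4)
vs Mid/D/c: Firm A plays g → Firm B plays Mid at [g] → Firm B plays c at [g-Mid] → Firm A plays s at [g-Mid-c] → (1, 0)
vs Mid/U/d: Firm A plays g → Firm B plays Mid at [g] → Firm B plays d at [g-Mid] → (4, 4)
vs Mid/U/c: Firm A plays g → Firm B plays Mid at [g] → Firm B plays c at [g-Mid] → Firm A plays s at [g-Mid-c] → (1, 0)
vs Lo/D/d: Firm A plays g → Firm B plays Lo at [g] → (4, 8)
vs Lo/D/c: Firm A plays g → Firm B plays Lo at [g] → (4, 8)
vs Lo/U/d: Firm A plays g → Firm B plays Lo at [g] → (4, 8)
vs Lo/U/c: Firm A plays g → Firm B plays Lo at [g] → (4, 8)

(4,4) (1,0) (4,4) (1,0) (4,8) (4,8) (4,8) (4,8)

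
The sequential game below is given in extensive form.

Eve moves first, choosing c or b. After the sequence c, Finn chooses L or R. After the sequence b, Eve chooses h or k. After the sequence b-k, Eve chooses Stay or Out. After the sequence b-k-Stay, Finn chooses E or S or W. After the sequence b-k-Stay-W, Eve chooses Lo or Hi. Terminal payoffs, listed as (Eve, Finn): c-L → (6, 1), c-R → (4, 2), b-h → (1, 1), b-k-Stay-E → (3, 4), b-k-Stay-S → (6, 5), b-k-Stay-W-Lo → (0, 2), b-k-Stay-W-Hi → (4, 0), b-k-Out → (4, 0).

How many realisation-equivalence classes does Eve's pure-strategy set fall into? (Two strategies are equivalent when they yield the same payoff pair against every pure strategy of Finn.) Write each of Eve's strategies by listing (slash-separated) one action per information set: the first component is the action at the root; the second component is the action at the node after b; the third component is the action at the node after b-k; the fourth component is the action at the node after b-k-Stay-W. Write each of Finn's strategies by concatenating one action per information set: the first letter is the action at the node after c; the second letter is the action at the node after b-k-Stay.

5

Eve has 16 pure strategies: c/h/Stay/Lo, c/h/Stay/Hi, c/h/Out/Lo, c/h/Out/Hi, c/k/Stay/Lo, c/k/Stay/Hi, c/k/Out/Lo, c/k/Out/Hi, b/h/Stay/Lo, b/h/Stay/Hi, b/h/Out/Lo, b/h/Out/Hi, b/k/Stay/Lo, b/k/Stay/Hi, b/k/Out/Lo, b/k/Out/Hi. Columns: LE, LS, LW, RE, RS, RW.
{c/h/Stay/Lo, c/h/Stay/Hi, c/h/Out/Lo, c/h/Out/Hi, c/k/Stay/Lo, c/k/Stay/Hi, c/k/Out/Lo, c/k/Out/Hi} → row (6,1) (6,1) (6,1) (4,2) (4,2) (4,2)
{b/h/Stay/Lo, b/h/Stay/Hi, b/h/Out/Lo, b/h/Out/Hi} → row (1,1) (1,1) (1,1) (1,1) (1,1) (1,1)
{b/k/Stay/Lo} → row (3,4) (6,5) (0,2) (3,4) (6,5) (0,2)
{b/k/Stay/Hi} → row (3,4) (6,5) (4,0) (3,4) (6,5) (4,0)
{b/k/Out/Lo, b/k/Out/Hi} → row (4,0) (4,0) (4,0) (4,0) (4,0) (4,0)
That's 5 distinct rows out of 16 strategies.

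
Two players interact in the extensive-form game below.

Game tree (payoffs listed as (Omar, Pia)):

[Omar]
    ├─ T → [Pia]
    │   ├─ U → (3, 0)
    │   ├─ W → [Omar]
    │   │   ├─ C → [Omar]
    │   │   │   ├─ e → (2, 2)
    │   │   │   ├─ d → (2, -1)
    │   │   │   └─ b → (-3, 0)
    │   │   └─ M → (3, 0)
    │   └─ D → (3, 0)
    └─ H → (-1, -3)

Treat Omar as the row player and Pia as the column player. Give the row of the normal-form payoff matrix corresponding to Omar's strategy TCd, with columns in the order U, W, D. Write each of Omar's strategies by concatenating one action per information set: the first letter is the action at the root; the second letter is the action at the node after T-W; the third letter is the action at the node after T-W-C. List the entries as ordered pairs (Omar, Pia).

vs U: Omar plays T → Pia plays U at [T] → (3, 0)
vs W: Omar plays T → Pia plays W at [T] → Omar plays C at [T-W] → Omar plays d at [T-W-C] → (2, -1)
vs D: Omar plays T → Pia plays D at [T] → (3, 0)

(3,0) (2,-1) (3,0)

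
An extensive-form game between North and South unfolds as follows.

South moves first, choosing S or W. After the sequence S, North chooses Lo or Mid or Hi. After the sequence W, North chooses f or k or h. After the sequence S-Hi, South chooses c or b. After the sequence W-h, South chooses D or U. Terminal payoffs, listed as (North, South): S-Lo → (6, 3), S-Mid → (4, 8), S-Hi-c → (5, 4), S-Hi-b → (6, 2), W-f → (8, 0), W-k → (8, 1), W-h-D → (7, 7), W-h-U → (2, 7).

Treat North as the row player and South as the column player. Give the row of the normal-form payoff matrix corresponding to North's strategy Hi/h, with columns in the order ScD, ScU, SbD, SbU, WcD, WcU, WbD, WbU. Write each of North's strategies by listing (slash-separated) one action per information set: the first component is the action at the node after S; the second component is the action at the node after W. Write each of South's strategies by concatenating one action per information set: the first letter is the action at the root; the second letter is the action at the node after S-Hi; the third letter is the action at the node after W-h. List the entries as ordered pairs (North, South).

vs ScD: South plays S → North plays Hi at [S] → South plays c at [S-Hi] → (5, 4)
vs ScU: South plays S → North plays Hi at [S] → South plays c at [S-Hi] → (5, 4)
vs SbD: South plays S → North plays Hi at [S] → South plays b at [S-Hi] → (6, 2)
vs SbU: South plays S → North plays Hi at [S] → South plays b at [S-Hi] → (6, 2)
vs WcD: South plays W → North plays h at [W] → South plays D at [W-h] → (7, 7)
vs WcU: South plays W → North plays h at [W] → South plays U at [W-h] → (2, 7)
vs WbD: South plays W → North plays h at [W] → South plays D at [W-h] → (7, 7)
vs WbU: South plays W → North plays h at [W] → South plays U at [W-h] → (2, 7)

(5,4) (5,4) (6,2) (6,2) (7,7) (2,7) (7,7) (2,7)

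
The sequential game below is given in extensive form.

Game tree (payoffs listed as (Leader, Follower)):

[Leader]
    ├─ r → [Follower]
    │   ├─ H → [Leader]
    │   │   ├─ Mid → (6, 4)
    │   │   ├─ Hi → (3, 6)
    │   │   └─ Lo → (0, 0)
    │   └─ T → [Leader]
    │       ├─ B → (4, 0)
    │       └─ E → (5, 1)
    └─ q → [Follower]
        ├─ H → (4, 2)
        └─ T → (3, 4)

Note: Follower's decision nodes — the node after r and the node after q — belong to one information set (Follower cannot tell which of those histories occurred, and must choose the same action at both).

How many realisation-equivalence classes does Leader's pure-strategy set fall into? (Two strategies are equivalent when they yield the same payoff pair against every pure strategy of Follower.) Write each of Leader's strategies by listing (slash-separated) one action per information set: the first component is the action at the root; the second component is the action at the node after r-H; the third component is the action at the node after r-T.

Leader has 12 pure strategies: r/Mid/B, r/Mid/E, r/Hi/B, r/Hi/E, r/Lo/B, r/Lo/E, q/Mid/B, q/Mid/E, q/Hi/B, q/Hi/E, q/Lo/B, q/Lo/E. Columns: H, T.
{r/Mid/B} → row (6,4) (4,0)
{r/Mid/E} → row (6,4) (5,1)
{r/Hi/B} → row (3,6) (4,0)
{r/Hi/E} → row (3,6) (5,1)
{r/Lo/B} → row (0,0) (4,0)
{r/Lo/E} → row (0,0) (5,1)
{q/Mid/B, q/Mid/E, q/Hi/B, q/Hi/E, q/Lo/B, q/Lo/E} → row (4,2) (3,4)
That's 7 distinct rows out of 12 strategies.

7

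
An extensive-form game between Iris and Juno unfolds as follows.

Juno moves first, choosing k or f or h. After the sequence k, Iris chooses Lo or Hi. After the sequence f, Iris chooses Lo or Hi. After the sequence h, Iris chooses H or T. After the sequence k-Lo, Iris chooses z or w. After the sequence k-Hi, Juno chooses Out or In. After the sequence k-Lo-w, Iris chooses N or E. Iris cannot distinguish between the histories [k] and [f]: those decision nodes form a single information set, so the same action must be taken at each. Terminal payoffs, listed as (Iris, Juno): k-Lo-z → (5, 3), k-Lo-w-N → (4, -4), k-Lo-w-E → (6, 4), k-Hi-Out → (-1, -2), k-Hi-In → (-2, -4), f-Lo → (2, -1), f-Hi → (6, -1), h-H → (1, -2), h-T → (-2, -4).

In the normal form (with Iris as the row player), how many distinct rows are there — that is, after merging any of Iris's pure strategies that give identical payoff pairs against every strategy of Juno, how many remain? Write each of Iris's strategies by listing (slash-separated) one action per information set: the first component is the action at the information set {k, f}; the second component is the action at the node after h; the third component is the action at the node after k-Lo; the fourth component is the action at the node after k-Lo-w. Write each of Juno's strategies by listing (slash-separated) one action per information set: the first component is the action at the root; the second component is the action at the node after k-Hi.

8

Iris has 16 pure strategies: Lo/H/z/N, Lo/H/z/E, Lo/H/w/N, Lo/H/w/E, Lo/T/z/N, Lo/T/z/E, Lo/T/w/N, Lo/T/w/E, Hi/H/z/N, Hi/H/z/E, Hi/H/w/N, Hi/H/w/E, Hi/T/z/N, Hi/T/z/E, Hi/T/w/N, Hi/T/w/E. Columns: k/Out, k/In, f/Out, f/In, h/Out, h/In.
{Lo/H/z/N, Lo/H/z/E} → row (5,3) (5,3) (2,-1) (2,-1) (1,-2) (1,-2)
{Lo/H/w/N} → row (4,-4) (4,-4) (2,-1) (2,-1) (1,-2) (1,-2)
{Lo/H/w/E} → row (6,4) (6,4) (2,-1) (2,-1) (1,-2) (1,-2)
{Lo/T/z/N, Lo/T/z/E} → row (5,3) (5,3) (2,-1) (2,-1) (-2,-4) (-2,-4)
{Lo/T/w/N} → row (4,-4) (4,-4) (2,-1) (2,-1) (-2,-4) (-2,-4)
{Lo/T/w/E} → row (6,4) (6,4) (2,-1) (2,-1) (-2,-4) (-2,-4)
{Hi/H/z/N, Hi/H/z/E, Hi/H/w/N, Hi/H/w/E} → row (-1,-2) (-2,-4) (6,-1) (6,-1) (1,-2) (1,-2)
{Hi/T/z/N, Hi/T/z/E, Hi/T/w/N, Hi/T/w/E} → row (-1,-2) (-2,-4) (6,-1) (6,-1) (-2,-4) (-2,-4)
That's 8 distinct rows out of 16 strategies.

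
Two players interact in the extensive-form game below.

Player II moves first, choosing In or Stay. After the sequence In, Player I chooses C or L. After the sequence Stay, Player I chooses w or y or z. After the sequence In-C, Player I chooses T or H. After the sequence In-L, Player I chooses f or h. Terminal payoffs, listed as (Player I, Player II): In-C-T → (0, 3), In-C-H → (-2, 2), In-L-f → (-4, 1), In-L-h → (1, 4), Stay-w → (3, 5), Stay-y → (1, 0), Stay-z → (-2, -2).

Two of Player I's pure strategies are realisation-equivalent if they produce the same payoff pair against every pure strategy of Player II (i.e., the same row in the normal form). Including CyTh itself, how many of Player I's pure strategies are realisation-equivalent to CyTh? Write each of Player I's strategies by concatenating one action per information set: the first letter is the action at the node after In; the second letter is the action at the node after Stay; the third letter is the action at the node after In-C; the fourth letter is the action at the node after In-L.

Row for CyTh (columns In, Stay): (0,3) (1,0).
Under CyTh, Player I's choice at the node after In-L can never be reached regardless of what Player II does, so varying those choices leaves every outcome unchanged.
Holding the reachable choices fixed and varying the unreachable one freely already gives 2 equivalent strategies.
No other strategy reproduces this row, so those 2 are the full class: CyTf, CyTh.

2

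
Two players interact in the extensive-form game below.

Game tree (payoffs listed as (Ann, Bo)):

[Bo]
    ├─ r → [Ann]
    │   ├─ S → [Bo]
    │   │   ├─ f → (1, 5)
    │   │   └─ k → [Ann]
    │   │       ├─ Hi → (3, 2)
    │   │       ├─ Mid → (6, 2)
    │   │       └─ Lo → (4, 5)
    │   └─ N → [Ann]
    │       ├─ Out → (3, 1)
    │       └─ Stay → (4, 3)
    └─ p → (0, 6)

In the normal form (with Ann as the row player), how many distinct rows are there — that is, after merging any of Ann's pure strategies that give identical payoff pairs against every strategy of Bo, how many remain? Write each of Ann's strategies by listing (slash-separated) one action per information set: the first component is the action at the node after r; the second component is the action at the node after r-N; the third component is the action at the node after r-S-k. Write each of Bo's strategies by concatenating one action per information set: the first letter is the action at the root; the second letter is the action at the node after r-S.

Ann has 12 pure strategies: S/Out/Hi, S/Out/Mid, S/Out/Lo, S/Stay/Hi, S/Stay/Mid, S/Stay/Lo, N/Out/Hi, N/Out/Mid, N/Out/Lo, N/Stay/Hi, N/Stay/Mid, N/Stay/Lo. Columns: rf, rk, pf, pk.
{S/Out/Hi, S/Stay/Hi} → row (1,5) (3,2) (0,6) (0,6)
{S/Out/Mid, S/Stay/Mid} → row (1,5) (6,2) (0,6) (0,6)
{S/Out/Lo, S/Stay/Lo} → row (1,5) (4,5) (0,6) (0,6)
{N/Out/Hi, N/Out/Mid, N/Out/Lo} → row (3,1) (3,1) (0,6) (0,6)
{N/Stay/Hi, N/Stay/Mid, N/Stay/Lo} → row (4,3) (4,3) (0,6) (0,6)
That's 5 distinct rows out of 12 strategies.

5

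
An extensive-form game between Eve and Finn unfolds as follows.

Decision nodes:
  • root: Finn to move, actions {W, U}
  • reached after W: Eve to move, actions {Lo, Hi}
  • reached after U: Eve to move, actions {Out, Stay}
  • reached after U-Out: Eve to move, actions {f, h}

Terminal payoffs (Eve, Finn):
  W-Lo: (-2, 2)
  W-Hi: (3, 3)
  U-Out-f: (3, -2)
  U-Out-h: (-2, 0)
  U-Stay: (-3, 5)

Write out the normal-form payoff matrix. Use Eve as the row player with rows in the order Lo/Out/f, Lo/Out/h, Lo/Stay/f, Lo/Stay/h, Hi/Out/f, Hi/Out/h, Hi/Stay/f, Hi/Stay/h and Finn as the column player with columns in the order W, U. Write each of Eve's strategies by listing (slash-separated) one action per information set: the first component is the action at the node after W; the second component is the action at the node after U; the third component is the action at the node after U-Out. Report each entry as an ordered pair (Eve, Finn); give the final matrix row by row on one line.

Lo/Out/f: (-2,2) (3,-2) | Lo/Out/h: (-2,2) (-2,0) | Lo/Stay/f: (-2,2) (-3,5) | Lo/Stay/h: (-2,2) (-3,5) | Hi/Out/f: (3,3) (3,-2) | Hi/Out/h: (3,3) (-2,0) | Hi/Stay/f: (3,3) (-3,5) | Hi/Stay/h: (3,3) (-3,5)

Row Lo/Out/f: W→(-2,2), U→(3,-2)
Row Lo/Out/h: W→(-2,2), U→(-2,0)
Row Lo/Stay/f: W→(-2,2), U→(-3,5)
Row Lo/Stay/h: W→(-2,2), U→(-3,5)
Row Hi/Out/f: W→(3,3), U→(3,-2)
Row Hi/Out/h: W→(3,3), U→(-2,0)
Row Hi/Stay/f: W→(3,3), U→(-3,5)
Row Hi/Stay/h: W→(3,3), U→(-3,5)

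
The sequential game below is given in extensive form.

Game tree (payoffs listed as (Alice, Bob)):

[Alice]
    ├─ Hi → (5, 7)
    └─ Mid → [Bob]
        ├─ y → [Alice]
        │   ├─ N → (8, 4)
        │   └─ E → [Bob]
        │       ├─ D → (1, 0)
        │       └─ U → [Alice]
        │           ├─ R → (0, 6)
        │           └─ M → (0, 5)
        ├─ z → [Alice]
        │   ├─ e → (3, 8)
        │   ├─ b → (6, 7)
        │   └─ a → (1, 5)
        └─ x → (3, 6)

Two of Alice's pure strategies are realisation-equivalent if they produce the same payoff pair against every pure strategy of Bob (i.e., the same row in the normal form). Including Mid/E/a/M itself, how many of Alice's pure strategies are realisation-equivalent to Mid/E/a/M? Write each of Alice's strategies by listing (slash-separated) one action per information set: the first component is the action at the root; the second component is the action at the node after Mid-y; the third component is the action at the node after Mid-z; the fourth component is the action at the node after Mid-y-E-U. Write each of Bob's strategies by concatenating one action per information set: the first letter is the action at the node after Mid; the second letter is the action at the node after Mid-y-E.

Row for Mid/E/a/M (columns yD, yU, zD, zU, xD, xU): (1,0) (0,5) (1,5) (1,5) (3,6) (3,6).
Every one of Alice's information sets is on the play path for some reply by Bob when Alice follows Mid/E/a/M.
Changing the action at any of them therefore changes at least one column, so only Mid/E/a/M itself gives this row.

1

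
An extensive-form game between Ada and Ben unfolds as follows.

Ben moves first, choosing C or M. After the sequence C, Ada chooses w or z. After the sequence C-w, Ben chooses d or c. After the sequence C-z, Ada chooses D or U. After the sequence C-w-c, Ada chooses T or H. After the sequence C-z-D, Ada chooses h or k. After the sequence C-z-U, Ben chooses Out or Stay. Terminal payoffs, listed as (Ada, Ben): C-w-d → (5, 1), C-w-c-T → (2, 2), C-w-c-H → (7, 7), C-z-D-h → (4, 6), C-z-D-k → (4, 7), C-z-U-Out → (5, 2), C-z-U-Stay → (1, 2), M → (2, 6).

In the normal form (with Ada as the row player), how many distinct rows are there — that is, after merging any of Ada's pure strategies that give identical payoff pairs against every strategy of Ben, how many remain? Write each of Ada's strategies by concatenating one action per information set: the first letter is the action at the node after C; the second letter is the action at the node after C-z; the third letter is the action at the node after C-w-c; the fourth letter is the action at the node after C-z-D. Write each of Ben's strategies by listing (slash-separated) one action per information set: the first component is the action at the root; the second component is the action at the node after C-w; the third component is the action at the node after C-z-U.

5

Ada has 16 pure strategies: wDTh, wDTk, wDHh, wDHk, wUTh, wUTk, wUHh, wUHk, zDTh, zDTk, zDHh, zDHk, zUTh, zUTk, zUHh, zUHk. Columns: C/d/Out, C/d/Stay, C/c/Out, C/c/Stay, M/d/Out, M/d/Stay, M/c/Out, M/c/Stay.
{wDTh, wDTk, wUTh, wUTk} → row (5,1) (5,1) (2,2) (2,2) (2,6) (2,6) (2,6) (2,6)
{wDHh, wDHk, wUHh, wUHk} → row (5,1) (5,1) (7,7) (7,7) (2,6) (2,6) (2,6) (2,6)
{zDTh, zDHh} → row (4,6) (4,6) (4,6) (4,6) (2,6) (2,6) (2,6) (2,6)
{zDTk, zDHk} → row (4,7) (4,7) (4,7) (4,7) (2,6) (2,6) (2,6) (2,6)
{zUTh, zUTk, zUHh, zUHk} → row (5,2) (1,2) (5,2) (1,2) (2,6) (2,6) (2,6) (2,6)
That's 5 distinct rows out of 16 strategies.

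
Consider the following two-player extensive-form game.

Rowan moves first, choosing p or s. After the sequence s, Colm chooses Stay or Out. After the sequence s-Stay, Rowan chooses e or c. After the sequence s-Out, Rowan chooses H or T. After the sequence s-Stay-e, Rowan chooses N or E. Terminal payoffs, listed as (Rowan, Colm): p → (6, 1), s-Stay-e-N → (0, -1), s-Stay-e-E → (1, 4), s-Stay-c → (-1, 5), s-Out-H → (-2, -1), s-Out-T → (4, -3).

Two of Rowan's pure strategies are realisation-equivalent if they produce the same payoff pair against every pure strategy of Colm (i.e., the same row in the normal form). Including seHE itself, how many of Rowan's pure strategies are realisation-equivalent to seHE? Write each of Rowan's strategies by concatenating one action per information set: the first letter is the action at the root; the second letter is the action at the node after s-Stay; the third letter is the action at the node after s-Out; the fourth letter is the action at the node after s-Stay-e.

1

Row for seHE (columns Stay, Out): (1,4) (-2,-1).
Every one of Rowan's information sets is on the play path for some reply by Colm when Rowan follows seHE.
Changing the action at any of them therefore changes at least one column, so only seHE itself gives this row.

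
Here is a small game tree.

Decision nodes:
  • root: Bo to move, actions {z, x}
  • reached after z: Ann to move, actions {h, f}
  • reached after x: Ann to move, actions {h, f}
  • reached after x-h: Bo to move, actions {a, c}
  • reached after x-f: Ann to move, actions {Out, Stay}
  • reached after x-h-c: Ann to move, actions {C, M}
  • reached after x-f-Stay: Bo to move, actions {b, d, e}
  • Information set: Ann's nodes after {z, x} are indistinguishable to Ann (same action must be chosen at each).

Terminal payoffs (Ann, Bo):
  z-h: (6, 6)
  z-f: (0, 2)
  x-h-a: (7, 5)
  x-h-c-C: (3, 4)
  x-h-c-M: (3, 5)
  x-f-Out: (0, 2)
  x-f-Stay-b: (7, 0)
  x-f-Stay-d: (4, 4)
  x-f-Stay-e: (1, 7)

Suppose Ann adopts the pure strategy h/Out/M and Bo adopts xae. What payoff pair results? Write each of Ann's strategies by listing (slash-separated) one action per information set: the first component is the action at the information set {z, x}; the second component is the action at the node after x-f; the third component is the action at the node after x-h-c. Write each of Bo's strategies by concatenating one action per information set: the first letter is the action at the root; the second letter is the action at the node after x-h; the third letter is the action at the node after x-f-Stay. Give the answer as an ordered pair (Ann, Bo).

Trace the play path from the root:
  Bo plays x
  Ann plays h at [x]
  Bo plays a at [x-h]
→ terminal payoff (7, 5).
(Ann's choice at the node after x-f is never reached on this path, so it doesn't affect the outcome.)

(7, 5)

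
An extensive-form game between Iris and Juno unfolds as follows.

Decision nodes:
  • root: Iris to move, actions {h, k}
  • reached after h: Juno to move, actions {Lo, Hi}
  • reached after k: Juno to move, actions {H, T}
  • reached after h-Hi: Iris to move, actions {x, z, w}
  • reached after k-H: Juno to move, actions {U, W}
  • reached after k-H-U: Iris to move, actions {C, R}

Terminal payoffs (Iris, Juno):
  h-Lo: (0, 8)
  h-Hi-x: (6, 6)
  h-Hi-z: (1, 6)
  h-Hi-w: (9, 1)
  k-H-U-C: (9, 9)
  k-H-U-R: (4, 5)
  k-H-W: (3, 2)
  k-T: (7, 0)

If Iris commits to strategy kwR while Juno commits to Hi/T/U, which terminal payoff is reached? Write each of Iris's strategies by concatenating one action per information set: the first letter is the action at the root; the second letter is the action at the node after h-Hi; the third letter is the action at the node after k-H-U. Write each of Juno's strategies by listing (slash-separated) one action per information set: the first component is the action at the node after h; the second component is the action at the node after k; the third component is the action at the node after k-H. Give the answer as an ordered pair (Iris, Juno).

Trace the play path from the root:
  Iris plays k
  Juno plays T at [k]
→ terminal payoff (7, 0).
(Iris's choice at the node after h-Hi is never reached on this path, so it doesn't affect the outcome.)

(7, 0)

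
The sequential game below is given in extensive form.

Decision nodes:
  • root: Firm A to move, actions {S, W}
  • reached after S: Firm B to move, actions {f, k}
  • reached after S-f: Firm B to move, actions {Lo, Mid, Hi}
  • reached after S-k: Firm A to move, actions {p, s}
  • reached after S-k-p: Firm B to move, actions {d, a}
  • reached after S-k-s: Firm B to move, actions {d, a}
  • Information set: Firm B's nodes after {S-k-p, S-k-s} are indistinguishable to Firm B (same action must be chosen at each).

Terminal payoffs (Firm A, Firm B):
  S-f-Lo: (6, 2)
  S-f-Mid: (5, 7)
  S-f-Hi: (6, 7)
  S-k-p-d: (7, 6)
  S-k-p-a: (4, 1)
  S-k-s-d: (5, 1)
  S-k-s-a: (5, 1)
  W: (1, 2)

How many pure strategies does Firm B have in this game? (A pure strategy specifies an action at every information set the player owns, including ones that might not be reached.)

Firm B owns the node after S with actions {f, k} — two choices.
Firm B owns the node after S-f with actions {Lo, Mid, Hi} — three choices.
Firm B owns the information set {S-k-p, S-k-s} with actions {d, a} — two choices.
A pure strategy fixes one action at each information set independently, so the count is the product 2 × 3 × 2 = 12.

12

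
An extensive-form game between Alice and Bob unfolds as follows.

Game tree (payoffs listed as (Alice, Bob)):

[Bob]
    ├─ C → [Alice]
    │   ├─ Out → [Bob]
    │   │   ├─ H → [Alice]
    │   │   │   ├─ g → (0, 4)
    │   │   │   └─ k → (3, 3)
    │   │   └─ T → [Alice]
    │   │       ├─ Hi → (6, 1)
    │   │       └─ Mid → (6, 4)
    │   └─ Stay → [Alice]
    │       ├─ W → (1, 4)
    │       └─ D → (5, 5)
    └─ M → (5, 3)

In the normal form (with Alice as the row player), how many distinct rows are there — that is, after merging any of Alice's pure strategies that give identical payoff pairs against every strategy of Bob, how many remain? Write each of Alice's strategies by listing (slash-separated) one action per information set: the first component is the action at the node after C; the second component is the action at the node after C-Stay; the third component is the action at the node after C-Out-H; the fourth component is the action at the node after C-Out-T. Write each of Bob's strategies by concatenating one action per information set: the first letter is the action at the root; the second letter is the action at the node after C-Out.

Alice has 16 pure strategies: Out/W/g/Hi, Out/W/g/Mid, Out/W/k/Hi, Out/W/k/Mid, Out/D/g/Hi, Out/D/g/Mid, Out/D/k/Hi, Out/D/k/Mid, Stay/W/g/Hi, Stay/W/g/Mid, Stay/W/k/Hi, Stay/W/k/Mid, Stay/D/g/Hi, Stay/D/g/Mid, Stay/D/k/Hi, Stay/D/k/Mid. Columns: CH, CT, MH, MT.
{Out/W/g/Hi, Out/D/g/Hi} → row (0,4) (6,1) (5,3) (5,3)
{Out/W/g/Mid, Out/D/g/Mid} → row (0,4) (6,4) (5,3) (5,3)
{Out/W/k/Hi, Out/D/k/Hi} → row (3,3) (6,1) (5,3) (5,3)
{Out/W/k/Mid, Out/D/k/Mid} → row (3,3) (6,4) (5,3) (5,3)
{Stay/W/g/Hi, Stay/W/g/Mid, Stay/W/k/Hi, Stay/W/k/Mid} → row (1,4) (1,4) (5,3) (5,3)
{Stay/D/g/Hi, Stay/D/g/Mid, Stay/D/k/Hi, Stay/D/k/Mid} → row (5,5) (5,5) (5,3) (5,3)
That's 6 distinct rows out of 16 strategies.

6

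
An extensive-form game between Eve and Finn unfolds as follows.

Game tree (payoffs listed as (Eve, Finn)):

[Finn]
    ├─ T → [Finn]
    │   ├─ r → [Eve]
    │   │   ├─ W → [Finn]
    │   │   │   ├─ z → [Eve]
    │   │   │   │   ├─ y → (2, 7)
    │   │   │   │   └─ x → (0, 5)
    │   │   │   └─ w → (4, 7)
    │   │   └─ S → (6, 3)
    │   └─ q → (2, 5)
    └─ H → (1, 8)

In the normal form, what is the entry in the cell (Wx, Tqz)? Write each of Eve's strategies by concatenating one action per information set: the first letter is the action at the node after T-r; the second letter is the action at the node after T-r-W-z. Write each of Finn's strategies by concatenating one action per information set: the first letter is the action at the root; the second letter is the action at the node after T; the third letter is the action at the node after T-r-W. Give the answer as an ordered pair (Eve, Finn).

Trace the play path from the root:
  Finn plays T
  Finn plays q at [T]
→ terminal payoff (2, 5).
(Eve's choice at the node after T-r is never reached on this path, so it doesn't affect the outcome.)

(2, 5)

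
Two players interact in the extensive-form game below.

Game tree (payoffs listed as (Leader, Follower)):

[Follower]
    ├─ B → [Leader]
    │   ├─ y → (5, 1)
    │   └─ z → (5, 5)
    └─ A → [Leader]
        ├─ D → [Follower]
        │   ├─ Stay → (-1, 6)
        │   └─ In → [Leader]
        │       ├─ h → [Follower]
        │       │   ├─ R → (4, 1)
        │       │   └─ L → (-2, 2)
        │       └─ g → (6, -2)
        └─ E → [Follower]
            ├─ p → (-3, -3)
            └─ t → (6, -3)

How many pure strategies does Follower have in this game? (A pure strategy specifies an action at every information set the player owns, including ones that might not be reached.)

16

Follower owns the root with actions {B, A} — two choices.
Follower owns the node after A-D with actions {Stay, In} — two choices.
Follower owns the node after A-E with actions {p, t} — two choices.
Follower owns the node after A-D-In-h with actions {R, L} — two choices.
A pure strategy fixes one action at each information set independently, so the count is the product 2 × 2 × 2 × 2 = 16.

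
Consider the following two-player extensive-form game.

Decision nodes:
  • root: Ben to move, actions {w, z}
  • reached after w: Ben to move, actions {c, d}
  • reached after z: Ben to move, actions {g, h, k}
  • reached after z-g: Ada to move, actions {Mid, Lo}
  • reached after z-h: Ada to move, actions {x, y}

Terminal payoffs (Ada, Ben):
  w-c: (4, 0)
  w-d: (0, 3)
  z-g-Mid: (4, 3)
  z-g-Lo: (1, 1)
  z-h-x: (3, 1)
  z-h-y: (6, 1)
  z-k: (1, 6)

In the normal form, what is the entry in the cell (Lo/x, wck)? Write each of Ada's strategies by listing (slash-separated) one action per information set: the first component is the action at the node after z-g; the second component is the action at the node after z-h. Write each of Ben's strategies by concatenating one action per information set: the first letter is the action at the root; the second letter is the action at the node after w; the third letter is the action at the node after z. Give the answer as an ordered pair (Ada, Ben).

(4, 0)

Trace the play path from the root:
  Ben plays w
  Ben plays c at [w]
→ terminal payoff (4, 0).
(Ada's choice at the node after z-g is never reached on this path, so it doesn't affect the outcome.)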